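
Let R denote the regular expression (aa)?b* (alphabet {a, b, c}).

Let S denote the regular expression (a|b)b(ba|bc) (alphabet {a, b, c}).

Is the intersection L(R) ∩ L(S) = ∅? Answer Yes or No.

Yes

Converting the expression R to a DFA (subset construction, then merging equivalent states) gives the minimal DFA with states {r0, r1, r2, r3}, start state r0, accepting states {r0, r2} and transitions r0: a→r1, b→r2, c→r3; r1: a→r2, b→r3, c→r3; r2: a→r3, b→r2, c→r3; r3: a→r3, b→r3, c→r3.
Converting the expression S to a DFA (subset construction, then merging equivalent states) gives the minimal DFA with states {s0, s1, s2, s3, s4, s5}, start state s0, accepting states {s5} and transitions s0: a→s1, b→s1, c→s2; s1: a→s2, b→s3, c→s2; s2: a→s2, b→s2, c→s2; s3: a→s2, b→s4, c→s2; s4: a→s5, b→s2, c→s5; s5: a→s2, b→s2, c→s2.
Exploring the product automaton R × S from the start pair (r0, s0), following both machines on each input symbol, reaches 10 state pairs: (r0, s0), (r1, s1), (r2, s1), (r3, s2), (r2, s2), (r3, s3), (r2, s3), (r3, s4), (r2, s4), (r3, s5).
R accepts in {r0, r2} and S accepts in {s5}; no reachable pair has both components accepting, so no string drives both machines to acceptance simultaneously and L(R) ∩ L(S) = ∅.
So no string is accepted by both, and the intersection is empty.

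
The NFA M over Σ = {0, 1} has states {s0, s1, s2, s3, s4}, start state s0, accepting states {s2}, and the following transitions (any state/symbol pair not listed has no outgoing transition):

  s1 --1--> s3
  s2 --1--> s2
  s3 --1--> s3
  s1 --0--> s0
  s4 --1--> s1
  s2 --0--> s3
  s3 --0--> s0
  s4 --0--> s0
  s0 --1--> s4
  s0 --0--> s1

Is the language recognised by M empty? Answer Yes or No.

Yes

The states reachable from the start state are {s0, s1, s3, s4}.
None of the accepting states {s2} is reachable, so no string is accepted and L(M) = ∅.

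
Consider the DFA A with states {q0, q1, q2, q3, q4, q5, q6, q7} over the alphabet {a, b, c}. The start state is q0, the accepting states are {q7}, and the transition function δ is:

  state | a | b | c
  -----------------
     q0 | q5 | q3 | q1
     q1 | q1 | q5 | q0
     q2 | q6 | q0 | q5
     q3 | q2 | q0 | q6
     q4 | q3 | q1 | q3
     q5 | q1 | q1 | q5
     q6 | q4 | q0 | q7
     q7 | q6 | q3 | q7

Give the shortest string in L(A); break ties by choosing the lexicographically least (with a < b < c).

A breadth-first search from q0 reaches an accepting state first via the path q0 → q3 → q6 → q7 on input bcc.
No string of length < 3 is accepted (BFS exhausts all shorter strings without reaching an accepting state), and bcc is the lexicographically least accepting string of length 3.

bcc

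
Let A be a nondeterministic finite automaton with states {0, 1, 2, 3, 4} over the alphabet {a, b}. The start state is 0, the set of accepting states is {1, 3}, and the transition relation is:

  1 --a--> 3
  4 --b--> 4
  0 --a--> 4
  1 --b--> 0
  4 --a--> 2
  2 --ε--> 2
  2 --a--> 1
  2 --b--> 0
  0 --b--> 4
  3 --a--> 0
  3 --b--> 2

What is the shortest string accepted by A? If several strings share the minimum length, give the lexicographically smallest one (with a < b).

aaa

A breadth-first search from 0 reaches an accepting state first via the path 0 → 4 → 2 → 1 on input aaa.
No string of length < 3 is accepted (BFS exhausts all shorter strings without reaching an accepting state), and aaa is the lexicographically least accepting string of length 3.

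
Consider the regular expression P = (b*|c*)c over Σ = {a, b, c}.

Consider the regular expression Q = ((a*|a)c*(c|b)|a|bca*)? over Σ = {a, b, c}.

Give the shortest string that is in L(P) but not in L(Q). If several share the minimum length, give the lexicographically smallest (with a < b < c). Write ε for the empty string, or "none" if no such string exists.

The string bbc is accepted by P but not by Q.
No shorter string lies in the difference, and bbc is the lexicographically first length-3 string in L(P) \ L(Q).

bbc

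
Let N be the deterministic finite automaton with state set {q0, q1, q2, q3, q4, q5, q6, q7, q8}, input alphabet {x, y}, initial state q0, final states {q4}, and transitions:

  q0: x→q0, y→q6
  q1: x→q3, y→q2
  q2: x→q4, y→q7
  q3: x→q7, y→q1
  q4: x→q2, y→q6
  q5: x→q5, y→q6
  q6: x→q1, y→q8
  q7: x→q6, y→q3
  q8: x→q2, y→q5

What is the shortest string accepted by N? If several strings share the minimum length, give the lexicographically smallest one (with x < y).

yxyx

A breadth-first search from q0 reaches an accepting state first via the path q0 → q6 → q1 → q2 → q4 on input yxyx.
No string of length < 4 is accepted (BFS exhausts all shorter strings without reaching an accepting state), and yxyx is the lexicographically least accepting string of length 4.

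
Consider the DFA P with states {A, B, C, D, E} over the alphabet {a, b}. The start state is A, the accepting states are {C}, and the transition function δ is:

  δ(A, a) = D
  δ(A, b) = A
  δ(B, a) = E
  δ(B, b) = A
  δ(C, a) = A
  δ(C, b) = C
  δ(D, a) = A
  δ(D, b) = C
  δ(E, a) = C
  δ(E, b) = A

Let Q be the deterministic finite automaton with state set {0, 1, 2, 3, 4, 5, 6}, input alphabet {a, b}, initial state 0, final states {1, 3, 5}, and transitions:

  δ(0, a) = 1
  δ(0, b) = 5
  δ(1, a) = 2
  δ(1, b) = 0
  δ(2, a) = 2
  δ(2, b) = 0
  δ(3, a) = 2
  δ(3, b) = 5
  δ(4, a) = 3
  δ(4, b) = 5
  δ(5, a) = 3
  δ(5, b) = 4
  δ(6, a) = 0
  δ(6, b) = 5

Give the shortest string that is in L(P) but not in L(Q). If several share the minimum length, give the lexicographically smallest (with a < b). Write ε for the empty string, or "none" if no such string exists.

ab

The string ab is accepted by P but not by Q.
No shorter string lies in the difference, and ab is the lexicographically first length-2 string in L(P) \ L(Q).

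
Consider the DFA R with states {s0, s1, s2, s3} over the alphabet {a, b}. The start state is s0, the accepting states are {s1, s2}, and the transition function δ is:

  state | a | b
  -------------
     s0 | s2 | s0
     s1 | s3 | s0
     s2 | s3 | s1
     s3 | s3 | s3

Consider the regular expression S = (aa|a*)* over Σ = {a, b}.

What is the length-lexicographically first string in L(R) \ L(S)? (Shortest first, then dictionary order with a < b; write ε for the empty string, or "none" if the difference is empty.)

ab

The string ab is accepted by R but not by S.
No shorter string lies in the difference, and ab is the lexicographically first length-2 string in L(R) \ L(S).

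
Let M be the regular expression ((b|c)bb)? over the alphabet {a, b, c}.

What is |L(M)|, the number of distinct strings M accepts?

The expression has no Kleene star, so L(M) is finite. Expanding the alternatives gives {ε, bbb, cbb}.
That is 1 of length 0, 2 of length 3: 3 strings in all.

3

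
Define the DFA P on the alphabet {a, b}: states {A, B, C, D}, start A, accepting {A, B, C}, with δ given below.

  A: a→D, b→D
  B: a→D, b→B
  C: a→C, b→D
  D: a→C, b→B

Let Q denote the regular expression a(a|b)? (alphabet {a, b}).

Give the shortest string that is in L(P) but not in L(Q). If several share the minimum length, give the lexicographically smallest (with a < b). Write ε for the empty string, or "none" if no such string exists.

The empty string ε is accepted by P but not by Q.
Since ε is the unique shortest string, it is the required witness.

ε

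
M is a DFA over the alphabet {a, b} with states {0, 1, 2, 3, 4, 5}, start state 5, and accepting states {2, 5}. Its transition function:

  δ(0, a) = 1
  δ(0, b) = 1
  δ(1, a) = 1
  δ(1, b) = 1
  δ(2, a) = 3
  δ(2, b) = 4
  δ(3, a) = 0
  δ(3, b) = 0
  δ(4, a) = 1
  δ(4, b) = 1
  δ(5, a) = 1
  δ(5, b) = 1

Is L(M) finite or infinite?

finite

The useful states (reachable from 5 and able to reach an accepting state) are {5}.
Restricted to these states the transition graph has no cycle, so every accepting path has bounded length and L is finite.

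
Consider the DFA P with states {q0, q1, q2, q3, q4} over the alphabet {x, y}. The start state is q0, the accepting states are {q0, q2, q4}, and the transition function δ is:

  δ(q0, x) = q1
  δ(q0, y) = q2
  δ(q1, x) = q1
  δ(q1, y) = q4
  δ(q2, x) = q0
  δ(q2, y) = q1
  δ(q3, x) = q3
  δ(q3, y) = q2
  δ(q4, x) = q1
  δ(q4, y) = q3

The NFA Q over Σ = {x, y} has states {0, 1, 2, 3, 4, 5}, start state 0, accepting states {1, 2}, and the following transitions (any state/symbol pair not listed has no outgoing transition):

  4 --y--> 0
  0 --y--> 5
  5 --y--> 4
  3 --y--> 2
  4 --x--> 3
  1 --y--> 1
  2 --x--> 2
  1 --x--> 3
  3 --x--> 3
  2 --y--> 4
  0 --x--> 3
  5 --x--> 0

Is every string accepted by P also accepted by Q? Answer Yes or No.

The empty string ε is in L(P) but not in L(Q).
So L(P) ⊄ L(Q).

No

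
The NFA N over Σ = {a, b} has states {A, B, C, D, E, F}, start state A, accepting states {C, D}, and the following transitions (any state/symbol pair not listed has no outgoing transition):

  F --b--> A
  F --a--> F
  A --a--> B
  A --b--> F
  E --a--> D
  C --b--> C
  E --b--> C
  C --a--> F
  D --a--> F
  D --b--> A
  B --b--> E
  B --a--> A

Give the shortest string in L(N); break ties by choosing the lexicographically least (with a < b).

aba

A breadth-first search from A reaches an accepting state first via the path A → B → E → D on input aba.
No string of length < 3 is accepted (BFS exhausts all shorter strings without reaching an accepting state), and aba is the lexicographically least accepting string of length 3.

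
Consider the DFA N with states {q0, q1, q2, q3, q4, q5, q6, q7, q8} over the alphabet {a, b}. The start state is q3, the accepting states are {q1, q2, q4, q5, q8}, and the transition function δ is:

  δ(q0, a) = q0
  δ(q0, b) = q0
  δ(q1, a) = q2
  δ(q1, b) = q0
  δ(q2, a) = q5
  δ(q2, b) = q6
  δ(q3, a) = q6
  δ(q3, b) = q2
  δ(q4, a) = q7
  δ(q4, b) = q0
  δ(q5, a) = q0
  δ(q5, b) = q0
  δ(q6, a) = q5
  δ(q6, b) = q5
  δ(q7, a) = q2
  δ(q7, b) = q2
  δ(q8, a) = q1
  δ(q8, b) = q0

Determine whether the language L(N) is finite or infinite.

finite

The useful states (reachable from q3 and able to reach an accepting state) are {q2, q3, q5, q6}.
Restricted to these states the transition graph has no cycle, so every accepting path has bounded length and L is finite.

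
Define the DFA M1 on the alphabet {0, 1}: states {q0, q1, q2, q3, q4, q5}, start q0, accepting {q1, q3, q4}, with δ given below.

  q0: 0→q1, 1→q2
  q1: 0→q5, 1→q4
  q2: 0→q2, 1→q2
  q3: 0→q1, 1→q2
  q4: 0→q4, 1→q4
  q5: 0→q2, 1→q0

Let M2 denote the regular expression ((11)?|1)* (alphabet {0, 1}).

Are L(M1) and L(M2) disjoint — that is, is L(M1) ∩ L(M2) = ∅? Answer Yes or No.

Converting the expression M2 to a DFA (subset construction, then merging equivalent states) gives the minimal DFA with states {r0, r1}, start state r0, accepting states {r0} and transitions r0: 0→r1, 1→r0; r1: 0→r1, 1→r1.
Exploring the product automaton M1 × M2 from the start pair (q0, r0), following both machines on each input symbol, reaches 7 state pairs: (q0, r0), (q1, r1), (q2, r0), (q5, r1), (q4, r1), (q2, r1), (q0, r1).
M1 accepts in {q1, q3, q4} and M2 accepts in {r0}; no reachable pair has both components accepting, so no string drives both machines to acceptance simultaneously and L(M1) ∩ L(M2) = ∅.
So no string is accepted by both, and the intersection is empty.

Yes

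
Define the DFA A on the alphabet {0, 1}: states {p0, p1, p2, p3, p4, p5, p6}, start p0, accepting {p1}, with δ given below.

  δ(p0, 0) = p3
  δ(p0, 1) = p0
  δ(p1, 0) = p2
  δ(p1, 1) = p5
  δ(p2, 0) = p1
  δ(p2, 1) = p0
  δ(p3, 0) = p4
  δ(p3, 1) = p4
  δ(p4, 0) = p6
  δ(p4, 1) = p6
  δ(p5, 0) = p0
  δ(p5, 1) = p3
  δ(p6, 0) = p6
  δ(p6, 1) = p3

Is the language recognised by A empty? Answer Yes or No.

The states reachable from the start state are {p0, p3, p4, p6}.
None of the accepting states {p1} is reachable, so no string is accepted and L(A) = ∅.

Yes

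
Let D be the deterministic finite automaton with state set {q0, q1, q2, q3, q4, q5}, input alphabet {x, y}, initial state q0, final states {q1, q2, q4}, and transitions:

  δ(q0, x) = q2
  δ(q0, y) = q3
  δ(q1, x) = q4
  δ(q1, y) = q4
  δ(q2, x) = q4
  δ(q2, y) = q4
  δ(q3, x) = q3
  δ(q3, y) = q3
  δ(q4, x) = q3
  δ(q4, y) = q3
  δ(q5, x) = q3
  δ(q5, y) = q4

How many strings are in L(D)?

The useful subgraph on states {q0, q2, q4} is acyclic, so L(D) is finite; the longest accepting path visits 3 useful states, giving maximum string length 2.
Counting accepting paths from q0 by length: 1 of length 1, 2 of length 2. Total 3.

3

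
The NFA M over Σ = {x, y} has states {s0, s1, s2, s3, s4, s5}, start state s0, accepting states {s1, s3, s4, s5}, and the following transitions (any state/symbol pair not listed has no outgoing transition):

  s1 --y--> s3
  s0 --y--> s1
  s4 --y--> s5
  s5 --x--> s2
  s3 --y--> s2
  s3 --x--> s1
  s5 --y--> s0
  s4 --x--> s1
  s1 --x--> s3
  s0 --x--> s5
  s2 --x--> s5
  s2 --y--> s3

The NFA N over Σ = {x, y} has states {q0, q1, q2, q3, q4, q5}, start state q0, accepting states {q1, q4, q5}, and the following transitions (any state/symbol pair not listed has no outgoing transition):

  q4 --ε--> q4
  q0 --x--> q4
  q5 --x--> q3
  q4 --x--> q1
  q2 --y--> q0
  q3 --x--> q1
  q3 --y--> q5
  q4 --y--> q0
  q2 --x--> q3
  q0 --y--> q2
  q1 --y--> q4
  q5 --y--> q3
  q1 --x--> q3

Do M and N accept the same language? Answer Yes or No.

No

The string y is accepted by M but rejected by N.
So L(M) ≠ L(N).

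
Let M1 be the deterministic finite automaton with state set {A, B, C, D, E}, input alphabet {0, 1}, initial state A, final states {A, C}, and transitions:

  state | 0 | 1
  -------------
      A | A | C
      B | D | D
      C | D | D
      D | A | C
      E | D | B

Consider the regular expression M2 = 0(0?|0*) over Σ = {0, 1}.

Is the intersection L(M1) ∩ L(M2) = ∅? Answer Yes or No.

No

The string 0 is accepted by both M1 and M2.
Hence L(M1) ∩ L(M2) ≠ ∅.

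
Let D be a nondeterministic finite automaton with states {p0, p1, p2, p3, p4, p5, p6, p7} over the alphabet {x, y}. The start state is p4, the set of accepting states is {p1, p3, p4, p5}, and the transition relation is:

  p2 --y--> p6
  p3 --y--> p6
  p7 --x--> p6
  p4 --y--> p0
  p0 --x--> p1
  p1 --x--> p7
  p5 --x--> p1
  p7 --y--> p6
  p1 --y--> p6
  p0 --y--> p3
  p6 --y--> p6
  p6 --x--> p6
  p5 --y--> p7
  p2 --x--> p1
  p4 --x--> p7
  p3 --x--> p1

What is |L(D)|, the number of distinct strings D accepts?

The useful subgraph on states {p0, p1, p3, p4} is acyclic, so L(D) is finite; the longest accepting path visits 4 useful states, giving maximum string length 3.
Counting accepting paths from p4 by length: 1 of length 0, 2 of length 2, 1 of length 3. Total 4.

4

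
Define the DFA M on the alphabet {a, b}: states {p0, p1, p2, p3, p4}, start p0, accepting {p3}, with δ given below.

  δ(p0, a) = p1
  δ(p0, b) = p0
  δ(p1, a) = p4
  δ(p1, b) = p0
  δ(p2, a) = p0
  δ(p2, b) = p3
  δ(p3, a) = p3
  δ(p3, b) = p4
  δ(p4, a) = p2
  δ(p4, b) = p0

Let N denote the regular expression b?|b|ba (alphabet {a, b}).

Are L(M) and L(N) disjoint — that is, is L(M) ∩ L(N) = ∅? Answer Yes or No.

Yes

Converting the expression N to a DFA (subset construction, then merging equivalent states) gives the minimal DFA with states {n0, n1, n2, n3}, start state n0, accepting states {n0, n2, n3} and transitions n0: a→n1, b→n2; n1: a→n1, b→n1; n2: a→n3, b→n1; n3: a→n1, b→n1.
Exploring the product automaton M × N from the start pair (p0, n0), following both machines on each input symbol, reaches 8 state pairs: (p0, n0), (p1, n1), (p0, n2), (p4, n1), (p0, n1), (p1, n3), (p2, n1), (p3, n1).
M accepts in {p3} and N accepts in {n0, n2, n3}; no reachable pair has both components accepting, so no string drives both machines to acceptance simultaneously and L(M) ∩ L(N) = ∅.
So no string is accepted by both, and the intersection is empty.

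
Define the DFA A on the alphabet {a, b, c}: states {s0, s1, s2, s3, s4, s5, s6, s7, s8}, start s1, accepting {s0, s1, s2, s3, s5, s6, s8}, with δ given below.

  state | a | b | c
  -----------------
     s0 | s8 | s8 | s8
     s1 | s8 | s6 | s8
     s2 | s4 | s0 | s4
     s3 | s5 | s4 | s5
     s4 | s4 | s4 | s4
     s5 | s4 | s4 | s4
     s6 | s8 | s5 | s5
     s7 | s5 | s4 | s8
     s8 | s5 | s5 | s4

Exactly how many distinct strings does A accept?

13

The useful subgraph on states {s1, s5, s6, s8} is acyclic, so L(A) is finite; the longest accepting path visits 4 useful states, giving maximum string length 3.
Counting accepting paths from s1 by length: 1 of length 0, 3 of length 1, 7 of length 2, 2 of length 3. Total 13.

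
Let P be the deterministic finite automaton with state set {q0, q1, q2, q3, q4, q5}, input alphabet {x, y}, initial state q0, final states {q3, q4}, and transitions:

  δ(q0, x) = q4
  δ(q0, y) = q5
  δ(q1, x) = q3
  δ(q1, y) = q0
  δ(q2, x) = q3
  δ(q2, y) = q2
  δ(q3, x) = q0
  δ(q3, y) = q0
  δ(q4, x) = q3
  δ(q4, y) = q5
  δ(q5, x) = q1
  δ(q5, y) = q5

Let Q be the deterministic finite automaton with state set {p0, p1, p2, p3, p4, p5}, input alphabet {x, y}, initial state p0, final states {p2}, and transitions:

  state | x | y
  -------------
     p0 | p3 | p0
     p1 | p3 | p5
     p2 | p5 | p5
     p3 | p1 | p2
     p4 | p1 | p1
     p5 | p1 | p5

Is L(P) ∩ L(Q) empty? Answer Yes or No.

Exploring the product automaton P × Q from the start pair (q0, p0), following both machines on each input symbol, reaches 16 state pairs: (q0, p0), (q4, p3), (q5, p0), (q3, p1), (q5, p2), (q1, p3), (q0, p3), (q0, p5), (q1, p5), (q5, p5), (q0, p2), (q4, p1), (q1, p1), (q4, p5), (q3, p3), (q0, p1).
P accepts in {q3, q4} and Q accepts in {p2}; no reachable pair has both components accepting, so no string drives both machines to acceptance simultaneously and L(P) ∩ L(Q) = ∅.
So no string is accepted by both, and the intersection is empty.

Yes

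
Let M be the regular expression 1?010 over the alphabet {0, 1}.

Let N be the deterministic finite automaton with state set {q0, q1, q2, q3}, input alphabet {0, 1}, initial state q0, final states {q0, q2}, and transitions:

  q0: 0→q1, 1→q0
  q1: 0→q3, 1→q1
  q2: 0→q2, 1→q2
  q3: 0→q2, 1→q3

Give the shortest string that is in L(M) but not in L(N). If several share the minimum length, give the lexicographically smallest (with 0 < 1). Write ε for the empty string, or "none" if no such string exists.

010

The string 010 is accepted by M but not by N.
No shorter string lies in the difference, and 010 is the lexicographically first length-3 string in L(M) \ L(N).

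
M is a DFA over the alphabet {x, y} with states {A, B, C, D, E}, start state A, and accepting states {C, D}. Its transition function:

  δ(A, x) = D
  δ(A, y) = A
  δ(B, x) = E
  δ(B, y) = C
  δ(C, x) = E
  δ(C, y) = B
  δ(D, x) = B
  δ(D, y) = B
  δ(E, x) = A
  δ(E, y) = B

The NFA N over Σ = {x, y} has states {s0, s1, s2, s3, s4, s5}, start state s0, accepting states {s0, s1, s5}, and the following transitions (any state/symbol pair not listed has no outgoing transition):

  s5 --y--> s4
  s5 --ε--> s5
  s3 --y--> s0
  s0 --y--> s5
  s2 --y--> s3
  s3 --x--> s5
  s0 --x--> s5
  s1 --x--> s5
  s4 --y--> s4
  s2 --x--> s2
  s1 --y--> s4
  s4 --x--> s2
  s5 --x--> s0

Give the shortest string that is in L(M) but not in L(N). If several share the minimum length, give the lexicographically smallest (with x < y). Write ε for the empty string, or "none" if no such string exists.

The string xyy is accepted by M but not by N.
No shorter string lies in the difference, and xyy is the lexicographically first length-3 string in L(M) \ L(N).

xyy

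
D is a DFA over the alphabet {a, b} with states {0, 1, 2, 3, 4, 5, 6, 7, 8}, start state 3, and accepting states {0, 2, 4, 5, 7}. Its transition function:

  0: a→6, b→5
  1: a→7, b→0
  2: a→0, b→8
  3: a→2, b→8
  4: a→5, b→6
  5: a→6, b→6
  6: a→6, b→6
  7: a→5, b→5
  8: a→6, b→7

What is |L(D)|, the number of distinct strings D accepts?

The useful subgraph on states {0, 2, 3, 5, 7, 8} is acyclic, so L(D) is finite; the longest accepting path visits 5 useful states, giving maximum string length 4.
Counting accepting paths from 3 by length: 1 of length 1, 2 of length 2, 4 of length 3, 2 of length 4. Total 9.

9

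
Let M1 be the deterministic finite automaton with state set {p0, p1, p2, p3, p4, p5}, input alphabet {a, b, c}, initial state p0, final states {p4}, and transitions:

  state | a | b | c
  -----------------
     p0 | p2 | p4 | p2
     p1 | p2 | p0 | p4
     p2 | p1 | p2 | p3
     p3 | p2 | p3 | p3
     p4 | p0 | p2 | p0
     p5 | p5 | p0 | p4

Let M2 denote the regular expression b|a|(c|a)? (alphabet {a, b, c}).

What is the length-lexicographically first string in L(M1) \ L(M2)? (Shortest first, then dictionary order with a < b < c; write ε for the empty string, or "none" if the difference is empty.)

aac

The string aac is accepted by M1 but not by M2.
No shorter string lies in the difference, and aac is the lexicographically first length-3 string in L(M1) \ L(M2).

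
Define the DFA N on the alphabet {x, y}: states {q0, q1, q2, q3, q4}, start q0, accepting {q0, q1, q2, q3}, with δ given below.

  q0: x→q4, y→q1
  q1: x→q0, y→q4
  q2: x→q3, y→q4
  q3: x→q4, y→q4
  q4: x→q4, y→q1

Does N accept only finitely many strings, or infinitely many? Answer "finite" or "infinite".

infinite

State q0 is reachable from the start and can reach an accepting state, and it lies on the cycle q0 → q1 → q0.
Traversing that cycle any number of times yields accepted strings of unbounded length, so the language is infinite.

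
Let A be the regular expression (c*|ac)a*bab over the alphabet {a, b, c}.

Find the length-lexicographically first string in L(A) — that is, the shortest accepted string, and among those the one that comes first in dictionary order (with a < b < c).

bab

By inspection of the expression, no string of length less than 3 matches, and bab is the lexicographically first match of length 3.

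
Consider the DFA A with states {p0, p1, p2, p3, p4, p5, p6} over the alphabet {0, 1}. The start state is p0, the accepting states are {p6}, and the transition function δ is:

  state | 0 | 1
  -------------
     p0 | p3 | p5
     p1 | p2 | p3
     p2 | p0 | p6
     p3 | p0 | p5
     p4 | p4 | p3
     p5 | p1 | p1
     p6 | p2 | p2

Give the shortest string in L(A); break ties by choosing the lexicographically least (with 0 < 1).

A breadth-first search from p0 reaches an accepting state first via the path p0 → p5 → p1 → p2 → p6 on input 1001.
No string of length < 4 is accepted (BFS exhausts all shorter strings without reaching an accepting state), and 1001 is the lexicographically least accepting string of length 4.

1001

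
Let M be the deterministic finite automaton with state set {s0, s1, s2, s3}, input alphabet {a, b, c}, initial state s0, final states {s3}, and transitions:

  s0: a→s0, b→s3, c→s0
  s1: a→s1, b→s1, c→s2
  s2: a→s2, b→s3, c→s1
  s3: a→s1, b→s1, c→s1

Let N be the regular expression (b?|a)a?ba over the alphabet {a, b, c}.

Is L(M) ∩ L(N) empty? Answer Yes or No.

Yes

Converting the expression N to a DFA (subset construction, then merging equivalent states) gives the minimal DFA with states {n0, n1, n2, n3, n4, n5, n6, n7}, start state n0, accepting states {n6, n7} and transitions n0: a→n1, b→n2, c→n3; n1: a→n4, b→n5, c→n3; n2: a→n6, b→n5, c→n3; n3: a→n3, b→n3, c→n3; n4: a→n3, b→n5, c→n3; n5: a→n7, b→n3, c→n3; n6: a→n3, b→n5, c→n3; n7: a→n3, b→n3, c→n3.
Exploring the product automaton M × N from the start pair (s0, n0), following both machines on each input symbol, reaches 12 state pairs: (s0, n0), (s0, n1), (s3, n2), (s0, n3), (s0, n4), (s3, n5), (s1, n6), (s1, n5), (s1, n3), (s3, n3), (s1, n7), (s2, n3).
M accepts in {s3} and N accepts in {n6, n7}; no reachable pair has both components accepting, so no string drives both machines to acceptance simultaneously and L(M) ∩ L(N) = ∅.
So no string is accepted by both, and the intersection is empty.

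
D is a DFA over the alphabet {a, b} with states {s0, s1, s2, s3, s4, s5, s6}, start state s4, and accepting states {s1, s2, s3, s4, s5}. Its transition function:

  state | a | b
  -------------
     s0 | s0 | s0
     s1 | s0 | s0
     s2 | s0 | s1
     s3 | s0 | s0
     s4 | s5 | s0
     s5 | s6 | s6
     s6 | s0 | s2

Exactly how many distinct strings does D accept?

The useful subgraph on states {s1, s2, s4, s5, s6} is acyclic, so L(D) is finite; the longest accepting path visits 5 useful states, giving maximum string length 4.
Counting accepting paths from s4 by length: 1 of length 0, 1 of length 1, 2 of length 3, 2 of length 4. Total 6.

6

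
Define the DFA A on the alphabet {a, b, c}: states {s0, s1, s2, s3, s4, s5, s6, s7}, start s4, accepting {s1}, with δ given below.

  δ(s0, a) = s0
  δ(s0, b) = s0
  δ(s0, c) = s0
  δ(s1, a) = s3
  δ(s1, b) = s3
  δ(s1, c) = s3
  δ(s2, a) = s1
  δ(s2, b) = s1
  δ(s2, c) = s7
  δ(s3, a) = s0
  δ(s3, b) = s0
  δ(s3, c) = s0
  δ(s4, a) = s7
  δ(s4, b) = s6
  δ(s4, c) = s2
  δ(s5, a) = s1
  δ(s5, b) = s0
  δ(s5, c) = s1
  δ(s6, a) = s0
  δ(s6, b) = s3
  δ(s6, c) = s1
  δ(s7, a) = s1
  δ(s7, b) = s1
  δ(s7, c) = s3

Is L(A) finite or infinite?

The useful states (reachable from s4 and able to reach an accepting state) are {s1, s2, s4, s6, s7}.
Restricted to these states the transition graph has no cycle, so every accepting path has bounded length and L is finite.

finite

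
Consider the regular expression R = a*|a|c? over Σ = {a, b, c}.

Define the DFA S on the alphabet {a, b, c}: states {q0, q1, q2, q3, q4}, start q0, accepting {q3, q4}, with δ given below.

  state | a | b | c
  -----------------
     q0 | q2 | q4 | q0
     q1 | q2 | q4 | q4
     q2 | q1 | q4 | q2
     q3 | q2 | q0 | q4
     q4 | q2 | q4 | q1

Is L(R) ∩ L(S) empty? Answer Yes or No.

Converting the expression R to a DFA (subset construction, then merging equivalent states) gives the minimal DFA with states {r0, r1, r2, r3}, start state r0, accepting states {r0, r1, r3} and transitions r0: a→r1, b→r2, c→r3; r1: a→r1, b→r2, c→r2; r2: a→r2, b→r2, c→r2; r3: a→r2, b→r2, c→r2.
Exploring the product automaton R × S from the start pair (r0, q0), following both machines on each input symbol, reaches 8 state pairs: (r0, q0), (r1, q2), (r2, q4), (r3, q0), (r1, q1), (r2, q2), (r2, q1), (r2, q0).
R accepts in {r0, r1, r3} and S accepts in {q3, q4}; no reachable pair has both components accepting, so no string drives both machines to acceptance simultaneously and L(R) ∩ L(S) = ∅.
So no string is accepted by both, and the intersection is empty.

Yes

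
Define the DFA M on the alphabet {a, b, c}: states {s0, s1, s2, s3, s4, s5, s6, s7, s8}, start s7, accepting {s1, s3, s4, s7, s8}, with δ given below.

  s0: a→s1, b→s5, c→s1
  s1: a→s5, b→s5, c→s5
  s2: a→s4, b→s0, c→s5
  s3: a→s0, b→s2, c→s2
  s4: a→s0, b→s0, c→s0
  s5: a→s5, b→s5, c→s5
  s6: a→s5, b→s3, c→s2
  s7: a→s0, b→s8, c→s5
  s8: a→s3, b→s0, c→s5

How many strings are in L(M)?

27

The useful subgraph on states {s0, s1, s2, s3, s4, s7, s8} is acyclic, so L(M) is finite; the longest accepting path visits 7 useful states, giving maximum string length 6.
Counting accepting paths from s7 by length: 1 of length 0, 1 of length 1, 3 of length 2, 2 of length 3, 4 of length 4, 4 of length 5, 12 of length 6. Total 27.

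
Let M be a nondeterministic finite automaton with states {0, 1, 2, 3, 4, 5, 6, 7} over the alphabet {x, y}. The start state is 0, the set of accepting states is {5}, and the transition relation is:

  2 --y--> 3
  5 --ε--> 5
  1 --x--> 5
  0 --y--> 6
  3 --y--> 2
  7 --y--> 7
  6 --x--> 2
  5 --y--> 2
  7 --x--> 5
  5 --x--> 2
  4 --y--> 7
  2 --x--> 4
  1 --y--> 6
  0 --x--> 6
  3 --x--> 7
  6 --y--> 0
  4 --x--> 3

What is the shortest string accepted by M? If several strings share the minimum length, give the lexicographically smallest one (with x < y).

xxxyx

A breadth-first search from 0 reaches an accepting state first via the path 0 → 6 → 2 → 4 → 7 → 5 on input xxxyx.
No string of length < 5 is accepted (BFS exhausts all shorter strings without reaching an accepting state), and xxxyx is the lexicographically least accepting string of length 5.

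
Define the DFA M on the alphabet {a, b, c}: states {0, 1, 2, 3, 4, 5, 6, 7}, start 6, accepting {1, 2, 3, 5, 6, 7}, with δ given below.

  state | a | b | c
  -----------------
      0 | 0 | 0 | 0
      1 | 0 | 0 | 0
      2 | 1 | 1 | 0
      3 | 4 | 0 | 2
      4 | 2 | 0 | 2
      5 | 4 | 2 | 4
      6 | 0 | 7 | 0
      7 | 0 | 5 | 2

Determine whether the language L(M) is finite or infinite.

The useful states (reachable from 6 and able to reach an accepting state) are {1, 2, 4, 5, 6, 7}.
Restricted to these states the transition graph has no cycle, so every accepting path has bounded length and L is finite.

finite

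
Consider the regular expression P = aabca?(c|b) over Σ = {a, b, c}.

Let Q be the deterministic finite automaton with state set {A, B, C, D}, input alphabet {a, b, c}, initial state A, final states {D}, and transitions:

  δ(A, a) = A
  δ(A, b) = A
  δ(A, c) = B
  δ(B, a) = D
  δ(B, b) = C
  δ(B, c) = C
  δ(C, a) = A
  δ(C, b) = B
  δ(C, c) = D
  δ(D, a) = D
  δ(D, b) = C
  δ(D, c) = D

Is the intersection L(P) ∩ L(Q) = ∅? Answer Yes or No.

The string aabcac is accepted by both P and Q.
Hence L(P) ∩ L(Q) ≠ ∅.

No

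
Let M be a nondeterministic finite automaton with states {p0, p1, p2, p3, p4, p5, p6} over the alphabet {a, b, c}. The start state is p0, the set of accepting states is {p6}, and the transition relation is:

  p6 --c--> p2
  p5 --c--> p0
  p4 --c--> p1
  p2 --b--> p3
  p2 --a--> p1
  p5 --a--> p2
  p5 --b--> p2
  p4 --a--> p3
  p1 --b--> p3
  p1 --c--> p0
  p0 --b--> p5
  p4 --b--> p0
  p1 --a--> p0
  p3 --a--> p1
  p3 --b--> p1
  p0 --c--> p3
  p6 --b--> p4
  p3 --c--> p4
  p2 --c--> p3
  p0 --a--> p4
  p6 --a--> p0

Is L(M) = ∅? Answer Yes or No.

Yes

The states reachable from the start state are {p0, p1, p2, p3, p4, p5}.
None of the accepting states {p6} is reachable, so no string is accepted and L(M) = ∅.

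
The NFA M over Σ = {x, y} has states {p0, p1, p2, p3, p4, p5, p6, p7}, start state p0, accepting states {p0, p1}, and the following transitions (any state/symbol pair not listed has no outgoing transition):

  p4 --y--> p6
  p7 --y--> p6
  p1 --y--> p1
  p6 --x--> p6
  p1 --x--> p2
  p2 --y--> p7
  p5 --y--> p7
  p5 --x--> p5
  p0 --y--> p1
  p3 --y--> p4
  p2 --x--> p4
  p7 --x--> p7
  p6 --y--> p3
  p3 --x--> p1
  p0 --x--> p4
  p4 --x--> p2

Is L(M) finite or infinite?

State p1 is reachable from the start and can reach an accepting state, and it lies on the cycle p1 → p1.
Traversing that cycle any number of times yields accepted strings of unbounded length, so the language is infinite.

infinite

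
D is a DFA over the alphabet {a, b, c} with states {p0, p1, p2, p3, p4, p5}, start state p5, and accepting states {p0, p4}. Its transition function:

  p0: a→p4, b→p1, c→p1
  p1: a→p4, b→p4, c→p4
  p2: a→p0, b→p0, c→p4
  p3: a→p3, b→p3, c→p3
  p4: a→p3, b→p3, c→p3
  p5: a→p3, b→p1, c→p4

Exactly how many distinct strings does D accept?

4

The useful subgraph on states {p1, p4, p5} is acyclic, so L(D) is finite; the longest accepting path visits 3 useful states, giving maximum string length 2.
Counting accepting paths from p5 by length: 1 of length 1, 3 of length 2. Total 4.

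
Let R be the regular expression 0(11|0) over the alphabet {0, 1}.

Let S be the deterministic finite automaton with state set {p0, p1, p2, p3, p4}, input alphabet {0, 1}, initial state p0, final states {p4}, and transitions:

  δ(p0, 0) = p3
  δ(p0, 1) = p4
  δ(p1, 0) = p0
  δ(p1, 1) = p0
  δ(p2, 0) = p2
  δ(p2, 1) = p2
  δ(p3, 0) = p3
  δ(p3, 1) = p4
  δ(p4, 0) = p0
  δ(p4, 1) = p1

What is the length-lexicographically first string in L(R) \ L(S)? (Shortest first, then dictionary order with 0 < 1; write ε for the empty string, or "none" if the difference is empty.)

The string 00 is accepted by R but not by S.
No shorter string lies in the difference, and 00 is the lexicographically first length-2 string in L(R) \ L(S).

00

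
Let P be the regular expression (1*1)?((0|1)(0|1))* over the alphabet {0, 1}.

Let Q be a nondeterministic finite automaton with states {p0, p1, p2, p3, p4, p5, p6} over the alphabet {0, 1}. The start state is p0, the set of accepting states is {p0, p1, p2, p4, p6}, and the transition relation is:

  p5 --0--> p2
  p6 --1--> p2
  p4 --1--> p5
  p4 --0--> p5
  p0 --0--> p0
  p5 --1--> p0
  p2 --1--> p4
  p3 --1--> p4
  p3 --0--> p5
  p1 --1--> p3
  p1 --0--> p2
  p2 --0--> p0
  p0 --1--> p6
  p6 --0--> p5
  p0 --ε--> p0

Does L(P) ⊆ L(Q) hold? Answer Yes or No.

The string 10 is in L(P) but not in L(Q).
So L(P) ⊄ L(Q).

No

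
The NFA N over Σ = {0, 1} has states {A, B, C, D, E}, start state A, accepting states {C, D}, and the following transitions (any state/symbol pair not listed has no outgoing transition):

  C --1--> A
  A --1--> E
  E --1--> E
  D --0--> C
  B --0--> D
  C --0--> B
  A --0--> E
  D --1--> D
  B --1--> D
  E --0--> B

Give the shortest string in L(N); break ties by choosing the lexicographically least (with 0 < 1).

000

A breadth-first search from A reaches an accepting state first via the path A → E → B → D on input 000.
No string of length < 3 is accepted (BFS exhausts all shorter strings without reaching an accepting state), and 000 is the lexicographically least accepting string of length 3.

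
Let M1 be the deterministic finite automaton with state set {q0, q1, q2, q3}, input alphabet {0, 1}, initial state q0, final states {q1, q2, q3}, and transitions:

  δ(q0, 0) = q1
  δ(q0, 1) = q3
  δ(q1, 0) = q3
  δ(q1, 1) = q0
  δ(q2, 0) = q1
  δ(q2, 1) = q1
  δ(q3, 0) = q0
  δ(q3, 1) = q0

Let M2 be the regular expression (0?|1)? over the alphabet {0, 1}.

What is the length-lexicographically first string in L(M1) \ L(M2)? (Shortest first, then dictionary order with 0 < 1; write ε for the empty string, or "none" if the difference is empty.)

00

The string 00 is accepted by M1 but not by M2.
No shorter string lies in the difference, and 00 is the lexicographically first length-2 string in L(M1) \ L(M2).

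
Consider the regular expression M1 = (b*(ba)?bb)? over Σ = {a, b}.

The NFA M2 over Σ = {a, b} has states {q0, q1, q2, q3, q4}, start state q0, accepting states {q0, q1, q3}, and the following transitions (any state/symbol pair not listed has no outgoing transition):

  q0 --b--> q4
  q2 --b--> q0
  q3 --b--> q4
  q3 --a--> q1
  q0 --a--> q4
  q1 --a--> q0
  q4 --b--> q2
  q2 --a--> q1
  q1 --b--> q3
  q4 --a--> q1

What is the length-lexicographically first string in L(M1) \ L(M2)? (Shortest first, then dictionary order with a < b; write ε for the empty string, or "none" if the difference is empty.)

bb

The string bb is accepted by M1 but not by M2.
No shorter string lies in the difference, and bb is the lexicographically first length-2 string in L(M1) \ L(M2).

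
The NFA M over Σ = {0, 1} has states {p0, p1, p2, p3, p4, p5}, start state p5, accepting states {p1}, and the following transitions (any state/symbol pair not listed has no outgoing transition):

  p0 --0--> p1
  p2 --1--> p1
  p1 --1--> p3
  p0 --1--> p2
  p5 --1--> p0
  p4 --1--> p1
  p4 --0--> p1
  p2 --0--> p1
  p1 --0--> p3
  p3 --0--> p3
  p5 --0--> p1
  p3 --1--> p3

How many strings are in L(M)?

4

The useful subgraph on states {p0, p1, p2, p5} is acyclic, so L(M) is finite; the longest accepting path visits 4 useful states, giving maximum string length 3.
Counting accepting paths from p5 by length: 1 of length 1, 1 of length 2, 2 of length 3. Total 4.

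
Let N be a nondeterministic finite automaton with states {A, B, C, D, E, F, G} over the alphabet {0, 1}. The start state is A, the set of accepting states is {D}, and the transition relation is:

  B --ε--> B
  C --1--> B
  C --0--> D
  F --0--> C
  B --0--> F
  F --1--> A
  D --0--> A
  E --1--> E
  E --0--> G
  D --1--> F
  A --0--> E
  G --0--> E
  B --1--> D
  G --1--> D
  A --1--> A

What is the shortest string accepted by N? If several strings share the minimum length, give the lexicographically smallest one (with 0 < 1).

A breadth-first search from A reaches an accepting state first via the path A → E → G → D on input 001.
No string of length < 3 is accepted (BFS exhausts all shorter strings without reaching an accepting state), and 001 is the lexicographically least accepting string of length 3.

001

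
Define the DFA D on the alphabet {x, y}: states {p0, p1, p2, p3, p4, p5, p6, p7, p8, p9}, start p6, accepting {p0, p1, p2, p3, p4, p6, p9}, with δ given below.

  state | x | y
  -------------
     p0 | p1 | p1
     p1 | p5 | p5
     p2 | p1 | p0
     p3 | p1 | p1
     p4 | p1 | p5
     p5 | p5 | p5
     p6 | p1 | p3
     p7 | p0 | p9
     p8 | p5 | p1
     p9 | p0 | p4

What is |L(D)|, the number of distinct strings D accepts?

5

The useful subgraph on states {p1, p3, p6} is acyclic, so L(D) is finite; the longest accepting path visits 3 useful states, giving maximum string length 2.
Counting accepting paths from p6 by length: 1 of length 0, 2 of length 1, 2 of length 2. Total 5.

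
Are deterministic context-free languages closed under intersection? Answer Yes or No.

No

DCFLs are closed under complement (normalise the DPDA to read all of its input, then flip the verdict). If they were also closed under intersection, De Morgan would make them closed under union; but {aⁿbⁿ : n≥0} and {aⁿb²ⁿ : n≥0} are DCFLs (push the a's; pop one per b, respectively one per two b's) whose union no deterministic PDA accepts: a DPDA for it would have a single run on aⁿb²ⁿ, accepting after the prefix aⁿbⁿ and accepting again after n more b's; an ordinary PDA that simulates it on a's and b's and, at any moment when it is accepting, may switch to reading only a fresh letter c while feeding each c to the simulation as a b, would accept aⁱbʲcᵏ (k≥1) exactly when both aⁱbʲ and aⁱbʲ⁺ᵏ are in the language, i.e. its language intersected with the regular set a*b*c⁺ would be exactly {aⁿbⁿcⁿ : n≥1} — impossible, since context-free languages are closed under intersection with regular sets and {aⁿbⁿcⁿ} is not context-free.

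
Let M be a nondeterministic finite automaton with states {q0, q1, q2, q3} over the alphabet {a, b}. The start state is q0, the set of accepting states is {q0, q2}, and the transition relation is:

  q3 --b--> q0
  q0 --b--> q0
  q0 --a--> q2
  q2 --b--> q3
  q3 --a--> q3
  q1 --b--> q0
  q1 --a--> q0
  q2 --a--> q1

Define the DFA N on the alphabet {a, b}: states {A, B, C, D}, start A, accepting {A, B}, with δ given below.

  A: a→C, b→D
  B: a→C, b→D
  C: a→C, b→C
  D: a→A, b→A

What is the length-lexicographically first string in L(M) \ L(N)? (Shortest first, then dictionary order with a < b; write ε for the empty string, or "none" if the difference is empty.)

a

The string a is accepted by M but not by N.
No shorter string lies in the difference, and a is the lexicographically first length-1 string in L(M) \ L(N).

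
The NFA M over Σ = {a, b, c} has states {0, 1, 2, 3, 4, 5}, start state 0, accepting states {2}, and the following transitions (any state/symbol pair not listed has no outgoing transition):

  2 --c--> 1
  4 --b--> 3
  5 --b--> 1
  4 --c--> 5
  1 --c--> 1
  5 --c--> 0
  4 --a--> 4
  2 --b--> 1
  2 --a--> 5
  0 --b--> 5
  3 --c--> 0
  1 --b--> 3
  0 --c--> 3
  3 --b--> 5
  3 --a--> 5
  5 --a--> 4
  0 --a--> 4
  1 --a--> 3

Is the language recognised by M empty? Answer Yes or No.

Yes

The states reachable from the start state are {0, 1, 3, 4, 5}.
None of the accepting states {2} is reachable, so no string is accepted and L(M) = ∅.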